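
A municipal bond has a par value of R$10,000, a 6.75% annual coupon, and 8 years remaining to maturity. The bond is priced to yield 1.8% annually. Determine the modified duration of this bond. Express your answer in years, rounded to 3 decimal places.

Periodic yield y = 0.018. First find Macaulay duration:
  t   CF        PV=CF/(1+0.018)^t    t·PV
  1       675.00       663.0648       663.0648
  2       675.00       651.3407     1,302.6814
  3       675.00       639.8239     1,919.4716
  4       675.00       628.5107     2,514.0427
  5       675.00       617.3975     3,086.9876
  6       675.00       606.4809     3,638.8852
  7       675.00       595.7572     4,170.3007
  8    10,675.00     9,255.1968    74,041.5747
  Σ                 13,657.5725    91,337.0087
P = 13,657.5725; Macaulay duration = 91,337.0087 / 13,657.5725 = 6.68765 years.
Modified duration = D_Mac / (1 + y) = 6.68765 / 1.018 = 6.56940 years.

6.569 years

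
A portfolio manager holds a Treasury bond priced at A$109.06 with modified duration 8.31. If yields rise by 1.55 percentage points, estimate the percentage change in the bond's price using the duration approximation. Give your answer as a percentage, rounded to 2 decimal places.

-12.88%

Duration approximation: ΔP/P ≈ -D_mod · Δy = -8.31 × (+0.0155) = -0.128805.
As a percentage: -12.8805%.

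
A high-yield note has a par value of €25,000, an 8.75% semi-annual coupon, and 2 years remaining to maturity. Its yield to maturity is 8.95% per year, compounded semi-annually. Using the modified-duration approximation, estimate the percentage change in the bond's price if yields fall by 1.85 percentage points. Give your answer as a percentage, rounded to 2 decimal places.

Periodic yield y = 0.04475. Modified duration first:
  t   CF        PV=CF/(1+0.04475)^t    t·PV
  1     1,093.75     1,046.9012     1,046.9012
  2     1,093.75     1,002.0590     2,004.1181
  3     1,093.75       959.1376     2,877.4129
  4    26,093.75    21,902.1615    87,608.6462
  Σ                 24,910.2594    93,537.0783
P = 24,910.2594; D_Mac = 3.75496 half-year periods = 1.87748 yrs; D_mod = 1.87748/(1+0.04475) = 1.79706 yrs.
ΔP/P ≈ -D_mod · Δy = -1.79706 × (-0.0185) = +0.033246 = +3.3246%.

+3.32%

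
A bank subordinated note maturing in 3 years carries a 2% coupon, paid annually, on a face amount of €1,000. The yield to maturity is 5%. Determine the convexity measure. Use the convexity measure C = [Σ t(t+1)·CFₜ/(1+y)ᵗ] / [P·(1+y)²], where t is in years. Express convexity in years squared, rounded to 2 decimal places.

10.59

With y = 0.05:
  t   CF        PV=CF/(1+0.05)^t    t·PV        t(t+1)·PV
  1        20.00        19.0476        19.0476          38.0952
  2        20.00        18.1406        36.2812         108.8435
  3     1,020.00       881.1144     2,643.3431      10,573.3722
  Σ                    918.3026     2,698.6718      10,720.3110
P = 918.3026.
Convexity = Σ t(t+1)·PV / [P·(1+y)²] = 10,720.3110 / (918.3026 × 1.102500) = 10.58871.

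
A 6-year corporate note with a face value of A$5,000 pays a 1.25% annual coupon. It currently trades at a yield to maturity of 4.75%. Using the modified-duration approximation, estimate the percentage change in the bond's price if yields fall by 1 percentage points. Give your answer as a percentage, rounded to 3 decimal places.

+5.532%

Periodic yield y = 0.0475. Modified duration first:
  t   CF        PV=CF/(1+0.0475)^t    t·PV
  1        62.50        59.6659        59.6659
  2        62.50        56.9603       113.9205
  3        62.50        54.3773       163.1320
  4        62.50        51.9115       207.6461
  5        62.50        49.5576       247.7878
  6     5,062.50     3,832.1354    22,992.8124
  Σ                  4,104.6080    23,784.9648
P = 4,104.6080; D_Mac = 5.79470 yrs; D_mod = 5.79470/(1+0.0475) = 5.53193 yrs.
ΔP/P ≈ -D_mod · Δy = -5.53193 × (-0.01) = +0.055319 = +5.5319%.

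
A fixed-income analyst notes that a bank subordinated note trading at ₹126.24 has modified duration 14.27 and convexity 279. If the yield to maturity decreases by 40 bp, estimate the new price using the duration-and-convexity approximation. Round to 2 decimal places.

Duration effect: -D_mod·Δy = -14.27 × (-0.004) = +0.057080
Convexity effect: ½·C·(Δy)² = 0.5 × 279 × (-0.004)² = +0.0022320
ΔP/P ≈ +0.057080 + 0.0022320 = +0.059312
New price ≈ 126.24 × (1 + 0.059312) = 133.72754688.

₹133.73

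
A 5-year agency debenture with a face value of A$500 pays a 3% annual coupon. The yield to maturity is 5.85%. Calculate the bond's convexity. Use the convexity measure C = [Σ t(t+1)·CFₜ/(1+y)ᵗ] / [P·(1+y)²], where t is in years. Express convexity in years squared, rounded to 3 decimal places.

24.613

With y = 0.0585:
  t   CF        PV=CF/(1+0.0585)^t    t·PV        t(t+1)·PV
  1        15.00        14.1710        14.1710          28.3420
  2        15.00        13.3878        26.7756          80.3269
  3        15.00        12.6479        37.9437         151.7749
  4        15.00        11.9489        47.7956         238.9779
  5       515.00       387.5725     1,937.8623      11,627.1740
  Σ                    439.7281     2,064.5483      12,126.5957
P = 439.7281.
Convexity = Σ t(t+1)·PV / [P·(1+y)²] = 12,126.5957 / (439.7281 × 1.120422) = 24.61348.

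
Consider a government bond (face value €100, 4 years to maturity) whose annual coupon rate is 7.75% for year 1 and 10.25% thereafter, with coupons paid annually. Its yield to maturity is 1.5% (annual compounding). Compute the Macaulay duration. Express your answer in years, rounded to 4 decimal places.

3.5992 years

Periodic yield y = 0.015. Discount each cash flow and weight by its year:
  t   CF        PV=CF/(1+0.015)^t    t·PV
  1         7.75         7.6355         7.6355
  2        10.25         9.9493        19.8986
  3        10.25         9.8022        29.4067
  4       110.25       103.8758       415.5032
  Σ                    131.2628       472.4440
Price P = Σ PV = 131.2628.
Macaulay duration = Σ(t·PV) / P = 472.4440 / 131.2628 = 3.59922 years.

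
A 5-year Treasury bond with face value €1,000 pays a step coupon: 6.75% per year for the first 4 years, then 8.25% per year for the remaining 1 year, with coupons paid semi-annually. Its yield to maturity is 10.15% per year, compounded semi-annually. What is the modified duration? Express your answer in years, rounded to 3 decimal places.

4.066 years

Periodic yield y = 0.05075. First find Macaulay duration:
  t   CF        PV=CF/(1+0.05075)^t    t·PV
  1        33.75        32.1199        32.1199
  2        33.75        30.5686        61.1371
  3        33.75        29.0921        87.2764
  4        33.75        27.6870       110.7481
  5        33.75        26.3498       131.7488
  6        33.75        25.0771       150.4626
  7        33.75        23.8659       167.0614
  8        33.75        22.7132       181.7057
  9        41.25        26.4198       237.7781
  10    1,041.25       634.6891     6,346.8908
  Σ                    878.5825     7,506.9290
P = 878.5825; Macaulay duration = 7,506.9290 / 878.5825 = 8.54436 half-year periods = 4.27218 years.
Modified duration = D_Mac / (1 + y) = 4.27218 / 1.05075 = 4.06584 years.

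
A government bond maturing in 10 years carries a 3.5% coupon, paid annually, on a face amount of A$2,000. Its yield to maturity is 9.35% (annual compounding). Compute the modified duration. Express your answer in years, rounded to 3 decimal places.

Periodic yield y = 0.0935. First find Macaulay duration:
  t   CF        PV=CF/(1+0.0935)^t    t·PV
  1        70.00        64.0146        64.0146
  2        70.00        58.5410       117.0821
  3        70.00        53.5355       160.6064
  4        70.00        48.9579       195.8316
  5        70.00        44.7718       223.8588
  6        70.00        40.9435       245.6612
  7        70.00        37.4426       262.0985
  8        70.00        34.2411       273.9288
  9        70.00        31.3133       281.8198
  10    2,070.00       846.8032     8,468.0316
  Σ                  1,260.5646    10,292.9335
P = 1,260.5646; Macaulay duration = 10,292.9335 / 1,260.5646 = 8.16534 years.
Modified duration = D_Mac / (1 + y) = 8.16534 / 1.0935 = 7.46716 years.

7.467 years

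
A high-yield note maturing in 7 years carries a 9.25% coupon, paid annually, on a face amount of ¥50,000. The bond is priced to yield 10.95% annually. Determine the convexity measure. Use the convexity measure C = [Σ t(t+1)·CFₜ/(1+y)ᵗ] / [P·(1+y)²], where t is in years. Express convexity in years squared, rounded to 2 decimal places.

31.75

With y = 0.1095:
  t   CF        PV=CF/(1+0.1095)^t    t·PV        t(t+1)·PV
  1     4,625.00     4,168.5444     4,168.5444       8,337.0888
  2     4,625.00     3,757.1378     7,514.2756      22,542.8268
  3     4,625.00     3,386.3342    10,159.0026      40,636.0105
  4     4,625.00     3,052.1264    12,208.5055      61,042.5274
  5     4,625.00     2,750.9025    13,754.5127      82,527.0762
  6     4,625.00     2,479.4074    14,876.4446     104,135.1119
  7    54,625.00    26,393.7017   184,755.9119   1,478,047.2951
  Σ                 45,988.1544   247,437.1972   1,797,267.9366
P = 45,988.1544.
Convexity = Σ t(t+1)·PV / [P·(1+y)²] = 1,797,267.9366 / (45,988.1544 × 1.230990) = 31.74770.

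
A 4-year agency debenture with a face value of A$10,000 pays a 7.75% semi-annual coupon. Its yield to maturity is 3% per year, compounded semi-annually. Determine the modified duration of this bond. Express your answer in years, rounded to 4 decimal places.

Periodic yield y = 0.015. First find Macaulay duration:
  t   CF        PV=CF/(1+0.015)^t    t·PV
  1       387.50       381.7734       381.7734
  2       387.50       376.1314       752.2629
  3       387.50       370.5728     1,111.7185
  4       387.50       365.0964     1,460.3856
  5       387.50       359.7009     1,798.5044
  6       387.50       354.3851     2,126.3106
  7       387.50       349.1479     2,444.0352
  8    10,387.50     9,221.0993    73,768.7944
  Σ                 11,777.9072    83,843.7849
P = 11,777.9072; Macaulay duration = 83,843.7849 / 11,777.9072 = 7.11873 half-year periods = 3.55937 years.
Modified duration = D_Mac / (1 + y) = 3.55937 / 1.015 = 3.50677 years.

3.5068 years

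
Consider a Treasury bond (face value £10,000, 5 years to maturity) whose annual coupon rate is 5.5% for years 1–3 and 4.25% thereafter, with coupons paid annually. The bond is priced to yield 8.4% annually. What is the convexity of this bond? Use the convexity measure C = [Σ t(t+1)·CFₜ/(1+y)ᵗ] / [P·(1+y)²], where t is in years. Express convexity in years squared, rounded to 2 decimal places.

With y = 0.084:
  t   CF        PV=CF/(1+0.084)^t    t·PV        t(t+1)·PV
  1       550.00       507.3801       507.3801       1,014.7601
  2       550.00       468.0628       936.1256       2,808.3768
  3       550.00       431.7922     1,295.3767       5,181.5070
  4       425.00       307.8023     1,231.2090       6,156.0452
  5    10,425.00     6,965.1368    34,825.6842     208,954.1049
  Σ                  8,680.1742    38,795.7756     224,114.7940
P = 8,680.1742.
Convexity = Σ t(t+1)·PV / [P·(1+y)²] = 224,114.7940 / (8,680.1742 × 1.175056) = 21.97270.

21.97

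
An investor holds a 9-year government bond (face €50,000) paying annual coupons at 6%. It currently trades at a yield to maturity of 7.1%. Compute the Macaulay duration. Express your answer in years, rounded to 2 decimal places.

Periodic yield y = 0.071. Discount each cash flow and weight by its year:
  t   CF        PV=CF/(1+0.071)^t    t·PV
  1     3,000.00     2,801.1204     2,801.1204
  2     3,000.00     2,615.4253     5,230.8505
  3     3,000.00     2,442.0404     7,326.1212
  4     3,000.00     2,280.1498     9,120.5990
  5     3,000.00     2,128.9914    10,644.9568
  6     3,000.00     1,987.8538    11,927.1225
  7     3,000.00     1,856.0726    12,992.5082
  8     3,000.00     1,733.0276    13,864.2211
  9    53,000.00    28,587.1350   257,284.2147
  Σ                 46,431.8162   331,191.7145
Price P = Σ PV = 46,431.8162.
Macaulay duration = Σ(t·PV) / P = 331,191.7145 / 46,431.8162 = 7.13286 years.

7.13 years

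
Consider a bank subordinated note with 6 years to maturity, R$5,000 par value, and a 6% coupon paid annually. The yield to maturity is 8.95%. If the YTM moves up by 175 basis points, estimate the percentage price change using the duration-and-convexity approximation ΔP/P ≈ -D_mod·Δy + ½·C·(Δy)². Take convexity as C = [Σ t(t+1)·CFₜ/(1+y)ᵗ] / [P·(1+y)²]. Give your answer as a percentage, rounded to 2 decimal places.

-7.83%

With y = 0.0895:
  t   CF        PV=CF/(1+0.0895)^t    t·PV        t(t+1)·PV
  1       300.00       275.3557       275.3557         550.7113
  2       300.00       252.7358       505.4716       1,516.4149
  3       300.00       231.9741       695.9224       2,783.6895
  4       300.00       212.9180       851.6719       4,258.3594
  5       300.00       195.4272       977.1362       5,862.8170
  6     5,300.00     3,168.9287    19,013.5720     133,095.0037
  Σ                  4,337.3395    22,319.1297     148,066.9958
P = 4,337.3395; D_Mac = 5.14581 yrs; D_mod = 4.72309 yrs; C = 28.75944.
Duration effect: -4.72309 × (+0.0175) = -0.082654
Convexity effect: 0.5 × 28.75944 × (0.0175)² = +0.0044038
ΔP/P ≈ -0.082654 + 0.0044038 = -0.078250 = -7.8250%.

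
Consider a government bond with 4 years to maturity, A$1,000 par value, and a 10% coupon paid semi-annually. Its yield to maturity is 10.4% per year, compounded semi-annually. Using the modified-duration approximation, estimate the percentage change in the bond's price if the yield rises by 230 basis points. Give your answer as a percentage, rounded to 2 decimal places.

-7.41%

Periodic yield y = 0.052. Modified duration first:
  t   CF        PV=CF/(1+0.052)^t    t·PV
  1        50.00        47.5285        47.5285
  2        50.00        45.1792        90.3584
  3        50.00        42.9460       128.8380
  4        50.00        40.8232       163.2928
  5        50.00        38.8053       194.0266
  6        50.00        36.8872       221.3231
  7        50.00        35.0639       245.4471
  8     1,050.00       699.9441     5,599.5531
  Σ                    987.1774     6,690.3677
P = 987.1774; D_Mac = 6.77727 half-year periods = 3.38863 yrs; D_mod = 3.38863/(1+0.052) = 3.22114 yrs.
ΔP/P ≈ -D_mod · Δy = -3.22114 × (+0.023) = -0.074086 = -7.4086%.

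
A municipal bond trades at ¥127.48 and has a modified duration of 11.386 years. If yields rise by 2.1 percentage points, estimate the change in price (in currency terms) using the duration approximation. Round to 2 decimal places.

Duration approximation: ΔP/P ≈ -D_mod · Δy = -11.386 × (+0.021) = -0.239106.
ΔP ≈ 127.48 × (-0.239106) = -30.48123288.

-¥30.48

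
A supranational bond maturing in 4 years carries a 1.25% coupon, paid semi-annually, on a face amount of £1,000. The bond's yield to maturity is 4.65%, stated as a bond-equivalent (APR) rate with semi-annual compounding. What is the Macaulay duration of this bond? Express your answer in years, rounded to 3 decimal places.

Periodic yield y = 0.02325. Discount each cash flow and weight by its period:
  t   CF        PV=CF/(1+0.02325)^t    t·PV
  1         6.25         6.1080         6.1080
  2         6.25         5.9692        11.9384
  3         6.25         5.8336        17.5007
  4         6.25         5.7010        22.8041
  5         6.25         5.5715        27.8574
  6         6.25         5.4449        32.6694
  7         6.25         5.3212        37.2482
  8     1,006.25       837.2437     6,697.9493
  Σ                    877.1930     6,854.0756
Price P = Σ PV = 877.1930.
Macaulay duration = Σ(t·PV) / P = 6,854.0756 / 877.1930 = 7.81365 half-year periods.
In years: 7.81365 / 2 = 3.90682 years.

3.907 years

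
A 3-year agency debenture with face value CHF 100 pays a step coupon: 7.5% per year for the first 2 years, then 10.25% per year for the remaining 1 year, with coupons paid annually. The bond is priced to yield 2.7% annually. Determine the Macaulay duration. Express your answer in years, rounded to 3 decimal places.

Periodic yield y = 0.027. Discount each cash flow and weight by its year:
  t   CF        PV=CF/(1+0.027)^t    t·PV
  1         7.50         7.3028         7.3028
  2         7.50         7.1108        14.2217
  3       110.25       101.7811       305.3434
  Σ                    116.1948       326.8679
Price P = Σ PV = 116.1948.
Macaulay duration = Σ(t·PV) / P = 326.8679 / 116.1948 = 2.81310 years.

2.813 years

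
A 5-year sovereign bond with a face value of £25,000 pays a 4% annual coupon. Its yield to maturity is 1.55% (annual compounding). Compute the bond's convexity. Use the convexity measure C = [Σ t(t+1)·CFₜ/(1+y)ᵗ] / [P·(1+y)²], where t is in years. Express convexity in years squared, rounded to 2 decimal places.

With y = 0.0155:
  t   CF        PV=CF/(1+0.0155)^t    t·PV        t(t+1)·PV
  1     1,000.00       984.7366       984.7366       1,969.4732
  2     1,000.00       969.7061     1,939.4123       5,818.2368
  3     1,000.00       954.9051     2,864.7153      11,458.8613
  4     1,000.00       940.3300     3,761.3200      18,806.5999
  5    26,000.00    24,075.4110   120,377.0548     722,262.3290
  Σ                 27,925.0888   129,927.2390     760,315.5002
P = 27,925.0888.
Convexity = Σ t(t+1)·PV / [P·(1+y)²] = 760,315.5002 / (27,925.0888 × 1.031240) = 26.40216.

26.40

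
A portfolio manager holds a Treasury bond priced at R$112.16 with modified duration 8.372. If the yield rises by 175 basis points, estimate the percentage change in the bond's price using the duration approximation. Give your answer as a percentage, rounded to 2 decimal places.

Duration approximation: ΔP/P ≈ -D_mod · Δy = -8.372 × (+0.0175) = -0.146510.
As a percentage: -14.6510%.

-14.65%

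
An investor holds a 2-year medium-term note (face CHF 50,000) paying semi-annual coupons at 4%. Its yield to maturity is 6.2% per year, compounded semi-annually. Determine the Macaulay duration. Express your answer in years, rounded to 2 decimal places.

Periodic yield y = 0.031. Discount each cash flow and weight by its period:
  t   CF        PV=CF/(1+0.031)^t    t·PV
  1     1,000.00       969.9321       969.9321
  2     1,000.00       940.7683     1,881.5366
  3     1,000.00       912.4814     2,737.4441
  4    51,000.00    45,137.2935   180,549.1742
  Σ                 47,960.4753   186,138.0869
Price P = Σ PV = 47,960.4753.
Macaulay duration = Σ(t·PV) / P = 186,138.0869 / 47,960.4753 = 3.88107 half-year periods.
In years: 3.88107 / 2 = 1.94054 years.

1.94 years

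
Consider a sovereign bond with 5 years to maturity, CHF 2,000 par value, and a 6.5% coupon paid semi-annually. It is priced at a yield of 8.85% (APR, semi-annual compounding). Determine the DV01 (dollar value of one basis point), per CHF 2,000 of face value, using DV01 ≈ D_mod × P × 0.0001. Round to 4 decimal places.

CHF 0.7482

Periodic yield y = 0.04425.
  t   CF        PV=CF/(1+0.04425)^t    t·PV
  1        65.00        62.2456        62.2456
  2        65.00        59.6080       119.2160
  3        65.00        57.0821       171.2463
  4        65.00        54.6632       218.6530
  5        65.00        52.3469       261.7345
  6        65.00        50.1287       300.7722
  7        65.00        48.0045       336.0315
  8        65.00        45.9703       367.7625
  9        65.00        44.0223       396.2009
  10    2,065.00     1,339.2918    13,392.9182
  Σ                  1,813.3635    15,626.7807
P = 1,813.3635; D_Mac = 8.61757 half-year periods = 4.30878 yrs; D_mod = 4.12620 yrs.
DV01 ≈ 4.12620 × 1,813.3635 × 0.0001 = 0.748230.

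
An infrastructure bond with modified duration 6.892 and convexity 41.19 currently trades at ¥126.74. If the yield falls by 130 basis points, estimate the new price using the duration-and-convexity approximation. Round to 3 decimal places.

Duration effect: -D_mod·Δy = -6.892 × (-0.013) = +0.089596
Convexity effect: ½·C·(Δy)² = 0.5 × 41.19 × (-0.013)² = +0.003480555
ΔP/P ≈ +0.089596 + 0.003480555 = +0.093076555
New price ≈ 126.74 × (1 + 0.093076555) = 138.5365225807.

¥138.537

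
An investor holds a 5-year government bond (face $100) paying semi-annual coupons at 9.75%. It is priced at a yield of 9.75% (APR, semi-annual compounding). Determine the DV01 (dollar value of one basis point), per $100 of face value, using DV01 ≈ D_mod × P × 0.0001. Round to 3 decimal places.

$0.039

Periodic yield y = 0.04875.
  t   CF        PV=CF/(1+0.04875)^t    t·PV
  1        4.875         4.6484         4.6484
  2        4.875         4.4323         8.8646
  3        4.875         4.2263        12.6789
  4        4.875         4.0298        16.1193
  5        4.875         3.8425        19.2125
  6        4.875         3.6639        21.9834
  7        4.875         3.4936        24.4551
  8        4.875         3.3312        26.6495
  9        4.875         3.1763        28.5871
  10     104.875        65.1557       651.5567
  Σ                    100.0000       814.7554
P = 100.0000; D_Mac = 8.14755 half-year periods = 4.07378 yrs; D_mod = 3.88441 yrs.
DV01 ≈ 3.88441 × 100.0000 × 0.0001 = 0.038844.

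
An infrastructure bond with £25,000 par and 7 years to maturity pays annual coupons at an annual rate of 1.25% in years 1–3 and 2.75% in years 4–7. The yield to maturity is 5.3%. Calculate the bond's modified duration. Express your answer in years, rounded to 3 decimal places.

Periodic yield y = 0.053. First find Macaulay duration:
  t   CF        PV=CF/(1+0.053)^t    t·PV
  1       312.50       296.7711       296.7711
  2       312.50       281.8339       563.6679
  3       312.50       267.6486       802.9457
  4       687.50       559.1898     2,236.7591
  5       687.50       531.0444     2,655.2221
  6       687.50       504.3157     3,025.8941
  7    25,687.50    17,894.6513   125,262.5594
  Σ                 20,335.4548   134,843.8193
P = 20,335.4548; Macaulay duration = 134,843.8193 / 20,335.4548 = 6.63097 years.
Modified duration = D_Mac / (1 + y) = 6.63097 / 1.053 = 6.29722 years.

6.297 years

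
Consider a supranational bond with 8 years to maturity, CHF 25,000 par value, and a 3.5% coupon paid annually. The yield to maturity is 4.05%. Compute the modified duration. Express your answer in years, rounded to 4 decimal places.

Periodic yield y = 0.0405. First find Macaulay duration:
  t   CF        PV=CF/(1+0.0405)^t    t·PV
  1       875.00       840.9419       840.9419
  2       875.00       808.2094     1,616.4188
  3       875.00       776.7510     2,330.2529
  4       875.00       746.5170     2,986.0681
  5       875.00       717.4599     3,587.2995
  6       875.00       689.5338     4,137.2027
  7       875.00       662.6946     4,638.8625
  8    25,875.00    18,834.0484   150,672.3872
  Σ                 24,076.1559   170,809.4334
P = 24,076.1559; Macaulay duration = 170,809.4334 / 24,076.1559 = 7.09455 years.
Modified duration = D_Mac / (1 + y) = 7.09455 / 1.0405 = 6.81840 years.

6.8184 years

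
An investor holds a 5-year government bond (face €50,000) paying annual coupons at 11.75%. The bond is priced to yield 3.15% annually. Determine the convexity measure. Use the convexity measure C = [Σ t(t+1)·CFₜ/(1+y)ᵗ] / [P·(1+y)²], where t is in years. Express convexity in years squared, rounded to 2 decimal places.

22.25

With y = 0.0315:
  t   CF        PV=CF/(1+0.0315)^t    t·PV        t(t+1)·PV
  1     5,875.00     5,695.5889     5,695.5889      11,391.1779
  2     5,875.00     5,521.6568    11,043.3135      33,129.9406
  3     5,875.00     5,353.0361    16,059.1084      64,236.4335
  4     5,875.00     5,189.5648    20,758.2593     103,791.2966
  5    55,875.00    47,848.8357   239,244.1785   1,435,465.0710
  Σ                 69,608.6824   292,800.4486   1,648,013.9195
P = 69,608.6824.
Convexity = Σ t(t+1)·PV / [P·(1+y)²] = 1,648,013.9195 / (69,608.6824 × 1.063992) = 22.25148.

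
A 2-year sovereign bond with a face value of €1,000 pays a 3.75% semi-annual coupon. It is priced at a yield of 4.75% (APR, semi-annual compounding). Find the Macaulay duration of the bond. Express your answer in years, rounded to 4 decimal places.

Periodic yield y = 0.02375. Discount each cash flow and weight by its period:
  t   CF        PV=CF/(1+0.02375)^t    t·PV
  1        18.75        18.3150        18.3150
  2        18.75        17.8901        35.7803
  3        18.75        17.4751        52.4253
  4     1,018.75       927.4531     3,709.8124
  Σ                    981.1334     3,816.3330
Price P = Σ PV = 981.1334.
Macaulay duration = Σ(t·PV) / P = 3,816.3330 / 981.1334 = 3.88972 half-year periods.
In years: 3.88972 / 2 = 1.94486 years.

1.9449 years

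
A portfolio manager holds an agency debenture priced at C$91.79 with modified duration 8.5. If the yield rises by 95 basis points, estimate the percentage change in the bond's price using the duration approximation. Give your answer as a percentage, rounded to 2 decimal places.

Duration approximation: ΔP/P ≈ -D_mod · Δy = -8.5 × (+0.0095) = -0.080750.
As a percentage: -8.0750%.

-8.08%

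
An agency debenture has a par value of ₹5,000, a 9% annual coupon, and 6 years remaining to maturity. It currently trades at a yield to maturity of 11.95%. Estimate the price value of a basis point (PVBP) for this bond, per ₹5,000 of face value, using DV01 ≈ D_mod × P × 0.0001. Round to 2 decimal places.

Periodic yield y = 0.1195.
  t   CF        PV=CF/(1+0.1195)^t    t·PV
  1       450.00       401.9652       401.9652
  2       450.00       359.0578       718.1155
  3       450.00       320.7305       962.1914
  4       450.00       286.4944     1,145.9776
  5       450.00       255.9128     1,279.5640
  6     5,450.00     2,768.5471    16,611.2825
  Σ                  4,392.7077    21,119.0962
P = 4,392.7077; D_Mac = 4.80776 yrs; D_mod = 4.29456 yrs.
DV01 ≈ 4.29456 × 4,392.7077 × 0.0001 = 1.886476.

₹1.89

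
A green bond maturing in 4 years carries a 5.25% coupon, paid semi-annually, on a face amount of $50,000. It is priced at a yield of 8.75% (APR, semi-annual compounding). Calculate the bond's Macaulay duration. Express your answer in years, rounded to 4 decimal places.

Periodic yield y = 0.04375. Discount each cash flow and weight by its period:
  t   CF        PV=CF/(1+0.04375)^t    t·PV
  1     1,312.50     1,257.4850     1,257.4850
  2     1,312.50     1,204.7761     2,409.5522
  3     1,312.50     1,154.2765     3,462.8294
  4     1,312.50     1,105.8936     4,423.5745
  5     1,312.50     1,059.5388     5,297.6941
  6     1,312.50     1,015.1270     6,090.7620
  7     1,312.50       972.5768     6,808.0374
  8    51,312.50    36,429.3369   291,434.6955
  Σ                 44,199.0107   321,184.6301
Price P = Σ PV = 44,199.0107.
Macaulay duration = Σ(t·PV) / P = 321,184.6301 / 44,199.0107 = 7.26678 half-year periods.
In years: 7.26678 / 2 = 3.63339 years.

3.6334 years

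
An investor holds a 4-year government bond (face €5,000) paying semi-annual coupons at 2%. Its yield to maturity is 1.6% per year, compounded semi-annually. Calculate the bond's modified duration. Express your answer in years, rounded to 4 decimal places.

Periodic yield y = 0.008. First find Macaulay duration:
  t   CF        PV=CF/(1+0.008)^t    t·PV
  1        50.00        49.6032        49.6032
  2        50.00        49.2095        98.4190
  3        50.00        48.8189       146.4568
  4        50.00        48.4315       193.7260
  5        50.00        48.0471       240.2356
  6        50.00        47.6658       285.9948
  7        50.00        47.2875       331.0124
  8     5,050.00     4,738.1316    37,905.0530
  Σ                  5,077.1951    39,250.5008
P = 5,077.1951; Macaulay duration = 39,250.5008 / 5,077.1951 = 7.73074 half-year periods = 3.86537 years.
Modified duration = D_Mac / (1 + y) = 3.86537 / 1.008 = 3.83469 years.

3.8347 years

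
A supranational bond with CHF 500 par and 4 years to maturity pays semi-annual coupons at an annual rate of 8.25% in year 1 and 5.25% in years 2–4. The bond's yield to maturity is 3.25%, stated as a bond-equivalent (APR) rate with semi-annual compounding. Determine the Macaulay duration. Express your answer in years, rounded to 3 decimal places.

Periodic yield y = 0.01625. Discount each cash flow and weight by its period:
  t   CF        PV=CF/(1+0.01625)^t    t·PV
  1       20.625        20.2952        20.2952
  2       20.625        19.9707        39.9414
  3       13.125        12.5054        37.5162
  4       13.125        12.3054        49.2218
  5       13.125        12.1087        60.5434
  6       13.125        11.9151        71.4903
  7       13.125        11.7245        82.0717
  8      513.125       451.0438     3,608.3503
  Σ                    551.8688     3,969.4302
Price P = Σ PV = 551.8688.
Macaulay duration = Σ(t·PV) / P = 3,969.4302 / 551.8688 = 7.19271 half-year periods.
In years: 7.19271 / 2 = 3.59635 years.

3.596 years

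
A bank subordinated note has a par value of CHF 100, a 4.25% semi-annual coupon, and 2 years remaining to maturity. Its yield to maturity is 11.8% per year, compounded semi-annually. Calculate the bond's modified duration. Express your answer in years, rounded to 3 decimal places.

Periodic yield y = 0.059. First find Macaulay duration:
  t   CF        PV=CF/(1+0.059)^t    t·PV
  1        2.125         2.0066         2.0066
  2        2.125         1.8948         3.7896
  3        2.125         1.7893         5.3678
  4      102.125        81.1985       324.7942
  Σ                     86.8892       335.9582
P = 86.8892; Macaulay duration = 335.9582 / 86.8892 = 3.86651 half-year periods = 1.93326 years.
Modified duration = D_Mac / (1 + y) = 1.93326 / 1.059 = 1.82555 years.

1.826 years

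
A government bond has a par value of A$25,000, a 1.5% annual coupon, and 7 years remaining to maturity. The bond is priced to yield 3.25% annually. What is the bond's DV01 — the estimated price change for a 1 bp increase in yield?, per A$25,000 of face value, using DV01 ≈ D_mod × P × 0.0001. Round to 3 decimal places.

A$14.417

Periodic yield y = 0.0325.
  t   CF        PV=CF/(1+0.0325)^t    t·PV
  1       375.00       363.1961       363.1961
  2       375.00       351.7638       703.5276
  3       375.00       340.6913     1,022.0740
  4       375.00       329.9674     1,319.8696
  5       375.00       319.5810     1,597.9051
  6       375.00       309.5216     1,857.1294
  7    25,375.00    20,285.0288   141,995.2016
  Σ                 22,299.7500   148,858.9033
P = 22,299.7500; D_Mac = 6.67536 yrs; D_mod = 6.46524 yrs.
DV01 ≈ 6.46524 × 22,299.7500 × 0.0001 = 14.417327.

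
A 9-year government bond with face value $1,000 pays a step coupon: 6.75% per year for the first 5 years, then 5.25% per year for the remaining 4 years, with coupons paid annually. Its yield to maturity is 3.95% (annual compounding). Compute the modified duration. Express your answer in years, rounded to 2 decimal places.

6.95 years

Periodic yield y = 0.0395. First find Macaulay duration:
  t   CF        PV=CF/(1+0.0395)^t    t·PV
  1        67.50        64.9351        64.9351
  2        67.50        62.4676       124.9352
  3        67.50        60.0939       180.2817
  4        67.50        57.8104       231.2415
  5        67.50        55.6136       278.0682
  6        52.50        41.6114       249.6684
  7        52.50        40.0302       280.2115
  8        52.50        38.5091       308.0728
  9     1,052.50       742.6799     6,684.1190
  Σ                  1,163.7512     8,401.5332
P = 1,163.7512; Macaulay duration = 8,401.5332 / 1,163.7512 = 7.21936 years.
Modified duration = D_Mac / (1 + y) = 7.21936 / 1.0395 = 6.94503 years.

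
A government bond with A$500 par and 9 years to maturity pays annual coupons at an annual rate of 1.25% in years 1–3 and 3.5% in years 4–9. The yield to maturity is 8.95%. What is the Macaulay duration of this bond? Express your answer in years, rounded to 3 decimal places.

Periodic yield y = 0.0895. Discount each cash flow and weight by its year:
  t   CF        PV=CF/(1+0.0895)^t    t·PV
  1         6.25         5.7366         5.7366
  2         6.25         5.2653        10.5307
  3         6.25         4.8328        14.4984
  4        17.50        12.4202        49.6809
  5        17.50        11.3999        56.9996
  6        17.50        10.4634        62.7807
  7        17.50         9.6039        67.2273
  8        17.50         8.8150        70.5197
  9       517.50       239.2573     2,153.3159
  Σ                    307.7945     2,491.2896
Price P = Σ PV = 307.7945.
Macaulay duration = Σ(t·PV) / P = 2,491.2896 / 307.7945 = 8.09400 years.

8.094 years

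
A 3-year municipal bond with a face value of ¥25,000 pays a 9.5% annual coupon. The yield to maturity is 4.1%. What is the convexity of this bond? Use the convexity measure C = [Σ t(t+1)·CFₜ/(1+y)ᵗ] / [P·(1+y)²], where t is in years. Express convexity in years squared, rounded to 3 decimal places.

With y = 0.041:
  t   CF        PV=CF/(1+0.041)^t    t·PV        t(t+1)·PV
  1     2,375.00     2,281.4601     2,281.4601       4,562.9203
  2     2,375.00     2,191.6044     4,383.2087      13,149.6261
  3    27,375.00    24,266.2093    72,798.6279     291,194.5117
  Σ                 28,739.2738    79,463.2968     308,907.0581
P = 28,739.2738.
Convexity = Σ t(t+1)·PV / [P·(1+y)²] = 308,907.0581 / (28,739.2738 × 1.083681) = 9.91860.

9.919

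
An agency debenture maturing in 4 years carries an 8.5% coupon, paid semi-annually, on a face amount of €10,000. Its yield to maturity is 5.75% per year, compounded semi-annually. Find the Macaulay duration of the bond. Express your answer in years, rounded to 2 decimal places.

3.50 years

Periodic yield y = 0.02875. Discount each cash flow and weight by its period:
  t   CF        PV=CF/(1+0.02875)^t    t·PV
  1       425.00       413.1227       413.1227
  2       425.00       401.5774       803.1547
  3       425.00       390.3547     1,171.0640
  4       425.00       379.4456     1,517.7825
  5       425.00       368.8414     1,844.2071
  6       425.00       358.5336     2,151.2015
  7       425.00       348.5138     2,439.5967
  8    10,425.00     8,309.9283    66,479.4266
  Σ                 10,970.3175    76,819.5558
Price P = Σ PV = 10,970.3175.
Macaulay duration = Σ(t·PV) / P = 76,819.5558 / 10,970.3175 = 7.00249 half-year periods.
In years: 7.00249 / 2 = 3.50125 years.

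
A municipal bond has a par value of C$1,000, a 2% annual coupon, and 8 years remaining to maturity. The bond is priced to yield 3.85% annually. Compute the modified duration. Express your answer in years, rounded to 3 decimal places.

Periodic yield y = 0.0385. First find Macaulay duration:
  t   CF        PV=CF/(1+0.0385)^t    t·PV
  1        20.00        19.2585        19.2585
  2        20.00        18.5446        37.0892
  3        20.00        17.8571        53.5712
  4        20.00        17.1951        68.7803
  5        20.00        16.5576        82.7880
  6        20.00        15.9438        95.6626
  7        20.00        15.3527       107.4688
  8     1,020.00       753.9598     6,031.6780
  Σ                    874.6691     6,496.2967
P = 874.6691; Macaulay duration = 6,496.2967 / 874.6691 = 7.42715 years.
Modified duration = D_Mac / (1 + y) = 7.42715 / 1.0385 = 7.15180 years.

7.152 years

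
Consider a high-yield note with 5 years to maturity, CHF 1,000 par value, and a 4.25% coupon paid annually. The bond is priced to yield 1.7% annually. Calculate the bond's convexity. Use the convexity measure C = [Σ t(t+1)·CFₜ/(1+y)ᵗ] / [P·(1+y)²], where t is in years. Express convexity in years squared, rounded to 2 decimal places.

26.18

With y = 0.017:
  t   CF        PV=CF/(1+0.017)^t    t·PV        t(t+1)·PV
  1        42.50        41.7896        41.7896          83.5792
  2        42.50        41.0910        82.1821         246.5462
  3        42.50        40.4042       121.2125         484.8499
  4        42.50        39.7288       158.9151         794.5754
  5     1,042.50       958.2334     4,791.1669      28,747.0016
  Σ                  1,121.2469     5,195.2661      30,356.5523
P = 1,121.2469.
Convexity = Σ t(t+1)·PV / [P·(1+y)²] = 30,356.5523 / (1,121.2469 × 1.034289) = 26.17636.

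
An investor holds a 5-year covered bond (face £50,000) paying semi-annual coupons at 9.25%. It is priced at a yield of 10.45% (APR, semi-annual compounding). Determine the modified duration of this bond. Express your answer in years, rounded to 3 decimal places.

3.886 years

Periodic yield y = 0.05225. First find Macaulay duration:
  t   CF        PV=CF/(1+0.05225)^t    t·PV
  1     2,312.50     2,197.6717     2,197.6717
  2     2,312.50     2,088.5452     4,177.0903
  3     2,312.50     1,984.8374     5,954.5122
  4     2,312.50     1,886.2793     7,545.1173
  5     2,312.50     1,792.6152     8,963.0759
  6     2,312.50     1,703.6020    10,221.6119
  7     2,312.50     1,619.0088    11,333.0614
  8     2,312.50     1,538.6161    12,308.9286
  9     2,312.50     1,462.2153    13,159.9379
  10   52,312.50    31,435.1930   314,351.9300
  Σ                 47,708.5839   390,212.9372
P = 47,708.5839; Macaulay duration = 390,212.9372 / 47,708.5839 = 8.17909 half-year periods = 4.08955 years.
Modified duration = D_Mac / (1 + y) = 4.08955 / 1.05225 = 3.88648 years.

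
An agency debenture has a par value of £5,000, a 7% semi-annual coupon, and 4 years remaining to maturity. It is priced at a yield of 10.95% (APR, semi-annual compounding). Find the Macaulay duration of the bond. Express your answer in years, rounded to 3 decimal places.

3.521 years

Periodic yield y = 0.05475. Discount each cash flow and weight by its period:
  t   CF        PV=CF/(1+0.05475)^t    t·PV
  1       175.00       165.9161       165.9161
  2       175.00       157.3037       314.6074
  3       175.00       149.1384       447.4152
  4       175.00       141.3969       565.5876
  5       175.00       134.0573       670.2864
  6       175.00       127.0986       762.5917
  7       175.00       120.5012       843.5083
  8     5,175.00     3,378.4234    27,027.3875
  Σ                  4,373.8356    30,797.3002
Price P = Σ PV = 4,373.8356.
Macaulay duration = Σ(t·PV) / P = 30,797.3002 / 4,373.8356 = 7.04126 half-year periods.
In years: 7.04126 / 2 = 3.52063 years.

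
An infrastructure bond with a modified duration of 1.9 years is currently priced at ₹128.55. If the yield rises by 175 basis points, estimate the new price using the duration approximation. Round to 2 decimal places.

Duration approximation: ΔP/P ≈ -D_mod · Δy = -1.9 × (+0.0175) = -0.033250.
New price ≈ 128.55 × (1 - 0.033250) = 124.2757125.

₹124.28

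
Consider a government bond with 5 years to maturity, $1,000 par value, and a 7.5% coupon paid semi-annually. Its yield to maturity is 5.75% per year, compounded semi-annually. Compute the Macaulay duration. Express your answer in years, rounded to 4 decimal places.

4.2913 years

Periodic yield y = 0.02875. Discount each cash flow and weight by its period:
  t   CF        PV=CF/(1+0.02875)^t    t·PV
  1        37.50        36.4520        36.4520
  2        37.50        35.4333        70.8666
  3        37.50        34.4431       103.3292
  4        37.50        33.4805       133.9220
  5        37.50        32.5448       162.7242
  6        37.50        31.6353       189.8119
  7        37.50        30.7512       215.2585
  8        37.50        29.8918       239.1346
  9        37.50        29.0565       261.5081
  10    1,037.50       781.4292     7,814.2918
  Σ                  1,075.1177     9,227.2988
Price P = Σ PV = 1,075.1177.
Macaulay duration = Σ(t·PV) / P = 9,227.2988 / 1,075.1177 = 8.58259 half-year periods.
In years: 8.58259 / 2 = 4.29130 years.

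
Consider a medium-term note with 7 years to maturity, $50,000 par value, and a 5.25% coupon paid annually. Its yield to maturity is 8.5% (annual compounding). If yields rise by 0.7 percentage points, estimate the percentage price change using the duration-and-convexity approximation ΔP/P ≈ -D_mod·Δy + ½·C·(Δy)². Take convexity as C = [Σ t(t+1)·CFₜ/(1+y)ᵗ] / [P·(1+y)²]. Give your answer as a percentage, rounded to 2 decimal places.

With y = 0.085:
  t   CF        PV=CF/(1+0.085)^t    t·PV        t(t+1)·PV
  1     2,625.00     2,419.3548     2,419.3548       4,838.7097
  2     2,625.00     2,229.8201     4,459.6403      13,378.9208
  3     2,625.00     2,055.1338     6,165.4013      24,661.6051
  4     2,625.00     1,894.1325     7,576.5300      37,882.6499
  5     2,625.00     1,745.7442     8,728.7212      52,372.3271
  6     2,625.00     1,608.9809     9,653.8852      67,577.1962
  7    52,625.00    29,729.2492   208,104.7445   1,664,837.9557
  Σ                 41,682.4155   247,108.2772   1,865,549.3645
P = 41,682.4155; D_Mac = 5.92836 yrs; D_mod = 5.46392 yrs; C = 38.01845.
Duration effect: -5.46392 × (+0.007) = -0.038247
Convexity effect: 0.5 × 38.01845 × (0.007)² = +0.0009315
ΔP/P ≈ -0.038247 + 0.0009315 = -0.037316 = -3.7316%.

-3.73%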